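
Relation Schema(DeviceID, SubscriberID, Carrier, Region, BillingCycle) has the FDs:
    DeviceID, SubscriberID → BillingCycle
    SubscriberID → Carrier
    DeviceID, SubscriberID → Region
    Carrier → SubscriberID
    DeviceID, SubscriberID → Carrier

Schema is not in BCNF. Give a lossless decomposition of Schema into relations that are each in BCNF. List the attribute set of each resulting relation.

Candidate keys of the original relation: {Carrier, DeviceID}, {DeviceID, SubscriberID}.
{BillingCycle, Carrier, DeviceID, Region, SubscriberID}: {SubscriberID} determines {Carrier, SubscriberID} here but is not a superkey — split on SubscriberID → Carrier, giving {Carrier, SubscriberID} and {BillingCycle, DeviceID, Region, SubscriberID}.
{Carrier, SubscriberID} is in BCNF.
{BillingCycle, DeviceID, Region, SubscriberID} is in BCNF.

{BillingCycle, DeviceID, Region, SubscriberID}; {Carrier, SubscriberID}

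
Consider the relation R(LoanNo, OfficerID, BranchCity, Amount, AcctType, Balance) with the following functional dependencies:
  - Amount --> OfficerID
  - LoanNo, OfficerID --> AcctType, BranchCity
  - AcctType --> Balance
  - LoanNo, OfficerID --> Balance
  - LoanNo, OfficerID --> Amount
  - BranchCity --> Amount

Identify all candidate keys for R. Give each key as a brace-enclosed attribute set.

{LoanNo} never appears on the right of any FD, so every key must include it.
{Amount, LoanNo}⁺ = {AcctType, Amount, Balance, BranchCity, LoanNo, OfficerID}, which is every attribute, so {Amount, LoanNo} is a candidate key.
{BranchCity, LoanNo}⁺ = {AcctType, Amount, Balance, BranchCity, LoanNo, OfficerID}, which is every attribute, so {BranchCity, LoanNo} is a candidate key.
{LoanNo, OfficerID}⁺ = {AcctType, Amount, Balance, BranchCity, LoanNo, OfficerID}, which is every attribute, so {LoanNo, OfficerID} is a candidate key.
These are minimal and exhaustive — every other superkey contains one of them.

{Amount, LoanNo}, {BranchCity, LoanNo}, {LoanNo, OfficerID}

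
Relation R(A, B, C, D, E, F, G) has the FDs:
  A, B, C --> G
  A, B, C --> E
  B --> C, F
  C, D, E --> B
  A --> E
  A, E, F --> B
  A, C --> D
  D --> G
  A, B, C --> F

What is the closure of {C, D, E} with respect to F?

{B, C, D, E, F, G}

Start with {C, D, E}.
C, D, E --> B applies; add {B} → now {B, C, D, E}.
D --> G applies; add {G} → now {B, C, D, E, G}.
B --> C, F applies; add {F} → now {B, C, D, E, F, G}.
No further FD applies.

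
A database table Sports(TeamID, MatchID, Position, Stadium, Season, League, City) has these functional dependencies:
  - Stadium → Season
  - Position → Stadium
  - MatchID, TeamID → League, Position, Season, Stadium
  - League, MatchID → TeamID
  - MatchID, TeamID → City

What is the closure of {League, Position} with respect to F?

Start with {League, Position}.
Position → Stadium applies; add {Stadium} → now {League, Position, Stadium}.
Stadium → Season applies; add {Season} → now {League, Position, Season, Stadium}.
No further FD applies.

{League, Position, Season, Stadium}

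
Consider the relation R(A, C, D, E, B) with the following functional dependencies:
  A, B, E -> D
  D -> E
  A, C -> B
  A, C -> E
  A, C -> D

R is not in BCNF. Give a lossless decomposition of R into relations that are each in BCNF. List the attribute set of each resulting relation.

{A, B, C, E}; {A, B, D}; {D, E}

Candidate key of the original relation: {A, C}.
In {A, B, C, D, E}, {A, B, E} is not a superkey ({A, B, E}⁺ restricted to this set is {A, B, D, E}), so split on A, B, E -> D into {A, B, D, E} and {A, B, C, E}.
In {A, B, D, E}, {D} is not a superkey ({D}⁺ restricted to this set is {D, E}), so split on D -> E into {D, E} and {A, B, D}.
{D, E} is in BCNF.
{A, B, D} is in BCNF.
{A, B, C, E} is in BCNF.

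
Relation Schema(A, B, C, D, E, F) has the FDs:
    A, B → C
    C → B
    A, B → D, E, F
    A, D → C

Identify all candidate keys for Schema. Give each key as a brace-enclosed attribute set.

{A, B}, {A, C}, {A, D}

Attributes never on any right-hand side: {A} — every candidate key must contain it.
{A, B}⁺ = {A, B, C, D, E, F} — all of the relation — so {A, B} is a candidate key.
{A, C}⁺ = {A, B, C, D, E, F} — all of the relation — so {A, C} is a candidate key.
{A, D}⁺ = {A, B, C, D, E, F} — all of the relation — so {A, D} is a candidate key.
No proper subset of any of these is a key, and no other minimal superkey exists.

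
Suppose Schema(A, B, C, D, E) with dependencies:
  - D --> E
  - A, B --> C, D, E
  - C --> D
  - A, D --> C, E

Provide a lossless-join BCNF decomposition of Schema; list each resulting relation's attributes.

Candidate key of the original relation: {A, B}.
{A, B, C, D, E}: {D} determines {D, E} here but is not a superkey — split on D --> E, giving {D, E} and {A, B, C, D}.
{D, E} is in BCNF.
{A, B, C, D}: {C} determines {C, D} here but is not a superkey — split on C --> D, giving {C, D} and {A, B, C}.
{C, D} is in BCNF.
{A, B, C} is in BCNF.

{A, B, C}; {C, D}; {D, E}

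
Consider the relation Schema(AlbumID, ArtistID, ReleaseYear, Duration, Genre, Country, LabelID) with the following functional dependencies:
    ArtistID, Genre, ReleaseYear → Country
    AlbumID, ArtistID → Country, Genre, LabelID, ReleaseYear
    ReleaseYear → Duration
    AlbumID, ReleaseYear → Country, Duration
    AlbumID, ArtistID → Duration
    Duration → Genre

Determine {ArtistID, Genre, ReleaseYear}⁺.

{ArtistID, Country, Duration, Genre, ReleaseYear}

Start with {ArtistID, Genre, ReleaseYear}.
ArtistID, Genre, ReleaseYear → Country applies; add {Country} → now {ArtistID, Country, Genre, ReleaseYear}.
ReleaseYear → Duration applies; add {Duration} → now {ArtistID, Country, Duration, Genre, ReleaseYear}.
No further FD applies.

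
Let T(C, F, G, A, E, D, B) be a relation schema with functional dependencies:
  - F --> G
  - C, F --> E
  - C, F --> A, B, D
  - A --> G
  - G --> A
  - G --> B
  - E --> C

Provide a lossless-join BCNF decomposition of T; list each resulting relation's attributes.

Candidate keys of the original relation: {C, F}, {E, F}.
{A, B, C, D, E, F, G}: {F} determines {A, B, F, G} here but is not a superkey — split on F --> A, B, G, giving {A, B, F, G} and {C, D, E, F}.
{A, B, F, G}: {A} determines {A, B, G} here but is not a superkey — split on A --> B, G, giving {A, B, G} and {A, F}.
{A, B, G}: every determinant is a superkey — BCNF.
{A, F}: every determinant is a superkey — BCNF.
{C, D, E, F}: {E} determines {C, E} here but is not a superkey — split on E --> C, giving {C, E} and {D, E, F}.
{C, E}: every determinant is a superkey — BCNF.
{D, E, F}: every determinant is a superkey — BCNF.

{A, B, G}; {A, F}; {C, E}; {D, E, F}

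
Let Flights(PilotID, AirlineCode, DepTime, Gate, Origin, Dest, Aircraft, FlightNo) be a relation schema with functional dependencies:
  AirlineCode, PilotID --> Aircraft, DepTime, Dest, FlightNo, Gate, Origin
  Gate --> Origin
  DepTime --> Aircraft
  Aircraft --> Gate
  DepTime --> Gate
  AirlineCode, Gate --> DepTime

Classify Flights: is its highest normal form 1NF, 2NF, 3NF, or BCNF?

2NF

Candidate key: {AirlineCode, PilotID}. Prime attributes: {AirlineCode, PilotID}.
For Gate --> Origin we have {Gate}⁺ = {Gate, Origin}; {Gate} is not a superkey, so BCNF fails.
Gate --> Origin determines the non-prime attribute {Origin} from a non-superkey — 3NF is violated.
No proper subset of a key has a non-prime attribute in its closure, so there is no partial dependency; 2NF holds.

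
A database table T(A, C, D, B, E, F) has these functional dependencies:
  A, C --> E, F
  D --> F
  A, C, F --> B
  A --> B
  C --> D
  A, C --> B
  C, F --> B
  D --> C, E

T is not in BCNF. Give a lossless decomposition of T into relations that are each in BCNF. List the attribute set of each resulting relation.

Candidate keys of the original relation: {A, C}, {A, D}.
{A, B, C, D, E, F}: {D} determines {B, C, D, E, F} here but is not a superkey — split on D --> B, C, E, F, giving {B, C, D, E, F} and {A, D}.
{B, C, D, E, F}: every determinant is a superkey — BCNF.
{A, D}: every determinant is a superkey — BCNF.

{A, D}; {B, C, D, E, F}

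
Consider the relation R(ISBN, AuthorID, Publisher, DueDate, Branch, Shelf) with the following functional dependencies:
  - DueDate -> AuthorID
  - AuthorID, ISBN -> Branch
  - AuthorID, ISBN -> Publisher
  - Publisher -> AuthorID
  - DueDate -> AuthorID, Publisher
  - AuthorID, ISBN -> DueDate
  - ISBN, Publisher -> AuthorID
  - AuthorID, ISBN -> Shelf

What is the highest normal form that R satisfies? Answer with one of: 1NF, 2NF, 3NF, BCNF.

Candidate keys: {AuthorID, ISBN}, {DueDate, ISBN}, {ISBN, Publisher}. Prime attributes: {AuthorID, DueDate, ISBN, Publisher}.
DueDate -> AuthorID breaks BCNF: {DueDate}⁺ = {AuthorID, DueDate, Publisher}, so {DueDate} is not a superkey.
Since {AuthorID} ⊆ prime attributes and every other non-superkey FD also has a prime right side, the schema is in 3NF.

3NF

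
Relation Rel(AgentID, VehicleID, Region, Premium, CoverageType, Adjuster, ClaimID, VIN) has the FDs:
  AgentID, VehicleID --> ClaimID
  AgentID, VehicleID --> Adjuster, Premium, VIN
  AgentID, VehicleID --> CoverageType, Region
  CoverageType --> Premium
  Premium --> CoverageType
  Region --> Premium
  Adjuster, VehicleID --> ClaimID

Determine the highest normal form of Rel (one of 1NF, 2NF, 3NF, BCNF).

2NF

Candidate key: {AgentID, VehicleID}. Prime attributes: {AgentID, VehicleID}.
CoverageType --> Premium: {CoverageType}⁺ = {CoverageType, Premium}, which is not all of the attributes, so the left side is not a superkey — BCNF is violated.
CoverageType --> Premium determines the non-prime attribute {Premium} from a non-superkey — 3NF is violated.
No non-prime attribute depends on a proper subset of any candidate key, so 2NF holds.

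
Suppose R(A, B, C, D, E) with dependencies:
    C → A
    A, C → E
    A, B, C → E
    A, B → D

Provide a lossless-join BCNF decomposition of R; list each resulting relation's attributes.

Candidate key of the original relation: {B, C}.
In {A, B, C, D, E}, {C} is not a superkey ({C}⁺ restricted to this set is {A, C, E}), so split on C → A, E into {A, C, E} and {B, C, D}.
{A, C, E}: every determinant is a superkey — BCNF.
{B, C, D}: every determinant is a superkey — BCNF.

{A, C, E}; {B, C, D}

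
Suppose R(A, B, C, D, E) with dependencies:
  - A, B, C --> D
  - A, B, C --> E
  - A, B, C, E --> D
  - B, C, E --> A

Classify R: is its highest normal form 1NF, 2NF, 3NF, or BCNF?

Candidate keys: {A, B, C}, {B, C, E}. Prime attributes: {A, B, C, E}.
Each dependency's left side is a superkey — BCNF holds.

BCNF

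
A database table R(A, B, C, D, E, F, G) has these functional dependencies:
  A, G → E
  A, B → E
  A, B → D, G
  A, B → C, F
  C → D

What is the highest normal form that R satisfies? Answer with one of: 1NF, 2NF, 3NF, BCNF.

Candidate key: {A, B}. Prime attributes: {A, B}.
A, G → E: {A, G}⁺ = {A, E, G}, which is not all of the attributes, so the left side is not a superkey — BCNF is violated.
A, G → E determines the non-prime attribute {E} from a non-superkey — 3NF is violated.
No non-prime attribute depends on a proper subset of any candidate key, so 2NF holds.

2NF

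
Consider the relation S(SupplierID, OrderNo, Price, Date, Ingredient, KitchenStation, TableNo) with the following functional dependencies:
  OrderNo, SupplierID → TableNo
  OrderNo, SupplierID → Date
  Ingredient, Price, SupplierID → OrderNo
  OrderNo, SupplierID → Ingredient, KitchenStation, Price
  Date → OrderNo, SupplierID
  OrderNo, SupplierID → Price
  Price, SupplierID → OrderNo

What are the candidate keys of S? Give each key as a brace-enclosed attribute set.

{Date}, {OrderNo, SupplierID}, {Price, SupplierID}

{Date}⁺ = {Date, Ingredient, KitchenStation, OrderNo, Price, SupplierID, TableNo}, which is every attribute, so {Date} is a candidate key.
{OrderNo, SupplierID}⁺ = {Date, Ingredient, KitchenStation, OrderNo, Price, SupplierID, TableNo}, which is every attribute, so {OrderNo, SupplierID} is a candidate key.
{Price, SupplierID}⁺ = {Date, Ingredient, KitchenStation, OrderNo, Price, SupplierID, TableNo}, which is every attribute, so {Price, SupplierID} is a candidate key.
No proper subset of any of these is a key, and no other minimal superkey exists.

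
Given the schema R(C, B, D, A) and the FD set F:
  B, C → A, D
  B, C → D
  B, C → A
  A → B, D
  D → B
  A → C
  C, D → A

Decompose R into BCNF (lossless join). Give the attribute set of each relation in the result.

{A, C, D}; {B, D}

Candidate keys of the original relation: {A}, {B, C}, {C, D}.
{A, B, C, D}: {D} determines {B, D} here but is not a superkey — split on D → B, giving {B, D} and {A, C, D}.
{B, D}: every determinant is a superkey — BCNF.
{A, C, D}: every determinant is a superkey — BCNF.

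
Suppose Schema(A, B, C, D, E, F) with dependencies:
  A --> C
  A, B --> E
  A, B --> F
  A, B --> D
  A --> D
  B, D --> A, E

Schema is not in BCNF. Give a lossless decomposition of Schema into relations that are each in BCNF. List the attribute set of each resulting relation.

{A, B, E, F}; {A, C, D}

Candidate keys of the original relation: {A, B}, {B, D}.
Within {A, B, C, D, E, F}: {A}⁺ ∩ {A, B, C, D, E, F} = {A, C, D}, not the whole set, so A --> C, D violates BCNF; decompose into {A, C, D} and {A, B, E, F}.
{A, C, D}: every determinant is a superkey — BCNF.
{A, B, E, F}: every determinant is a superkey — BCNF.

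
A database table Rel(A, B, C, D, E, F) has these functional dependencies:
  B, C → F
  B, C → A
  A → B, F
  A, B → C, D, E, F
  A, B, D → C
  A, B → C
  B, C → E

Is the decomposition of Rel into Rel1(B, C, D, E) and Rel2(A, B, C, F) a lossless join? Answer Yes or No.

Yes

Rel1 ∩ Rel2 = {B, C}; its closure under F is {A, B, C, D, E, F}.
Since Rel1 ⊆ {A, B, C, D, E, F}, the intersection is a superkey of Rel1; the decomposition is lossless.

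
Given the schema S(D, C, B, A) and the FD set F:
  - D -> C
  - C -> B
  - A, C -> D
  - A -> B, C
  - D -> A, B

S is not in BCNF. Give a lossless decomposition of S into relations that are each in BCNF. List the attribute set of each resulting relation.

{A, C, D}; {B, C}

Candidate keys of the original relation: {A}, {D}.
Within {A, B, C, D}: {C}⁺ ∩ {A, B, C, D} = {B, C}, not the whole set, so C -> B violates BCNF; decompose into {B, C} and {A, C, D}.
{B, C}: every determinant is a superkey — BCNF.
{A, C, D}: every determinant is a superkey — BCNF.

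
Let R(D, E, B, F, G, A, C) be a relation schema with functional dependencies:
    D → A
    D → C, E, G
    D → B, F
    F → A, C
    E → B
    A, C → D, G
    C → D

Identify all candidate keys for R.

{C}, {D}, {F}

{C}⁺ = {A, B, C, D, E, F, G} — all of the relation — so {C} is a candidate key.
{D}⁺ = {A, B, C, D, E, F, G} — all of the relation — so {D} is a candidate key.
{F}⁺ = {A, B, C, D, E, F, G} — all of the relation — so {F} is a candidate key.
These are minimal and exhaustive — every other superkey contains one of them.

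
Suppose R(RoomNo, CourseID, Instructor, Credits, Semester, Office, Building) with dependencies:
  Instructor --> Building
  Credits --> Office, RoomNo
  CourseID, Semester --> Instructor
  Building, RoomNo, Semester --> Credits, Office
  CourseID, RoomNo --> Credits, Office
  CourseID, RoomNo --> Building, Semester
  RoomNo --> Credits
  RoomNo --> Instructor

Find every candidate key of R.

{CourseID, Credits}, {CourseID, RoomNo}

No FD produces {CourseID}, so it must be in every candidate key.
{CourseID, Credits}⁺ = {Building, CourseID, Credits, Instructor, Office, RoomNo, Semester}, which is every attribute, so {CourseID, Credits} is a candidate key.
{CourseID, RoomNo}⁺ = {Building, CourseID, Credits, Instructor, Office, RoomNo, Semester}, which is every attribute, so {CourseID, RoomNo} is a candidate key.
Any other superkey properly contains one of these, so there are no further candidate keys.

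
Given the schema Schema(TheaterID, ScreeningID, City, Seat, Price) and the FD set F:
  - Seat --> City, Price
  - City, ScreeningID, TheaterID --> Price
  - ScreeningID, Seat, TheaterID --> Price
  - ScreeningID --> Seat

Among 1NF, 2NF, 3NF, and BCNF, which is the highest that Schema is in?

Candidate key: {ScreeningID, TheaterID}. Prime attributes: {ScreeningID, TheaterID}.
For Seat --> City, Price we have {Seat}⁺ = {City, Price, Seat}; {Seat} is not a superkey, so BCNF fails.
Because {City, Price} are non-prime and the left side of Seat --> City, Price is not a superkey, the relation is not in 3NF.
The proper key subset {ScreeningID} of {ScreeningID, TheaterID} determines non-prime {City, Price, Seat}, so the relation is not even in 2NF.

1NF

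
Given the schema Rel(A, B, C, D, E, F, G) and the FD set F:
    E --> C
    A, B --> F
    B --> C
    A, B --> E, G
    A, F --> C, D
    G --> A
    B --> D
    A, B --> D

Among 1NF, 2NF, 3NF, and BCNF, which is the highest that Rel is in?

1NF

Candidate keys: {A, B}, {B, G}. Prime attributes: {A, B, G}.
For E --> C we have {E}⁺ = {C, E}; {E} is not a superkey, so BCNF fails.
E --> C has non-prime {C} on the right and a non-superkey on the left, so 3NF fails.
{B} is a proper subset of the key {A, B}, and {B}⁺ contains the non-prime attributes {C, D} — a partial dependency, so 2NF is violated.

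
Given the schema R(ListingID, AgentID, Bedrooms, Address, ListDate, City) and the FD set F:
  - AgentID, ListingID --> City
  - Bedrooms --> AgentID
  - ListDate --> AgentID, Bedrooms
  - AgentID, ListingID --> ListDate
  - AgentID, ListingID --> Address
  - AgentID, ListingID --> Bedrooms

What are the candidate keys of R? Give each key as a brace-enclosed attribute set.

{ListingID} never appears on the right of any FD, so every key must include it.
{AgentID, ListingID}⁺ = {Address, AgentID, Bedrooms, City, ListDate, ListingID} — all of the relation — so {AgentID, ListingID} is a candidate key.
{Bedrooms, ListingID}⁺ = {Address, AgentID, Bedrooms, City, ListDate, ListingID} — all of the relation — so {Bedrooms, ListingID} is a candidate key.
{ListDate, ListingID}⁺ = {Address, AgentID, Bedrooms, City, ListDate, ListingID} — all of the relation — so {ListDate, ListingID} is a candidate key.
Any other superkey properly contains one of these, so there are no further candidate keys.

{AgentID, ListingID}, {Bedrooms, ListingID}, {ListDate, ListingID}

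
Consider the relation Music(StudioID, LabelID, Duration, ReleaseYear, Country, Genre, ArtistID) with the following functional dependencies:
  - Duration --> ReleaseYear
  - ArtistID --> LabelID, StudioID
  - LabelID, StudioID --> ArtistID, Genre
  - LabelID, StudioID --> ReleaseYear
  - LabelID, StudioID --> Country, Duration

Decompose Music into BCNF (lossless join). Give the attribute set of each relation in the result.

{ArtistID, Country, Duration, Genre, LabelID, StudioID}; {Duration, ReleaseYear}

Candidate keys of the original relation: {ArtistID}, {LabelID, StudioID}.
Within {ArtistID, Country, Duration, Genre, LabelID, ReleaseYear, StudioID}: {Duration}⁺ ∩ {ArtistID, Country, Duration, Genre, LabelID, ReleaseYear, StudioID} = {Duration, ReleaseYear}, not the whole set, so Duration --> ReleaseYear violates BCNF; decompose into {Duration, ReleaseYear} and {ArtistID, Country, Duration, Genre, LabelID, StudioID}.
{Duration, ReleaseYear}: every determinant is a superkey — BCNF.
{ArtistID, Country, Duration, Genre, LabelID, StudioID}: every determinant is a superkey — BCNF.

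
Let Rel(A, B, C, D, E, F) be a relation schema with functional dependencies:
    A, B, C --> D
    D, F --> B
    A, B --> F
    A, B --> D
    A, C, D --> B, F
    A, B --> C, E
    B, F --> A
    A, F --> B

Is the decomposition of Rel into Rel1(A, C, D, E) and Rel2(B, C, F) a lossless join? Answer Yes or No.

The shared attributes are {C} and {C}⁺ = {C}.
Neither Rel1 nor Rel2 is contained in that closure, so the decomposition is lossy.

No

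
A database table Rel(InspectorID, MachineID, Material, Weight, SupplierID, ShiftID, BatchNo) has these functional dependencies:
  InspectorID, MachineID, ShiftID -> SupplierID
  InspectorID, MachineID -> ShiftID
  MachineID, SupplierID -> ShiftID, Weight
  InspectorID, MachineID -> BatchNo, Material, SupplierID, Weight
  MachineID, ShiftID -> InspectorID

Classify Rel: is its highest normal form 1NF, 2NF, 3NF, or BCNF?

Candidate keys: {InspectorID, MachineID}, {MachineID, ShiftID}, {MachineID, SupplierID}. Prime attributes: {InspectorID, MachineID, ShiftID, SupplierID}.
Every FD has a superkey on the left, so the relation is in BCNF.

BCNF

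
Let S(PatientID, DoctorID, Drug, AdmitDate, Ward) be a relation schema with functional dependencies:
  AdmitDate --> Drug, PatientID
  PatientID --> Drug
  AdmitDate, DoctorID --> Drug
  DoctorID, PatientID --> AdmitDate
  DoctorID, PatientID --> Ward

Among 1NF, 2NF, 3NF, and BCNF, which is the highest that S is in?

Candidate keys: {AdmitDate, DoctorID}, {DoctorID, PatientID}. Prime attributes: {AdmitDate, DoctorID, PatientID}.
AdmitDate --> Drug, PatientID: {AdmitDate}⁺ = {AdmitDate, Drug, PatientID}, which is not all of the attributes, so the left side is not a superkey — BCNF is violated.
Because {Drug} is non-prime and the left side of AdmitDate --> Drug, PatientID is not a superkey, the relation is not in 3NF.
Since {AdmitDate} ⊂ {AdmitDate, DoctorID} and {AdmitDate}⁺ ⊇ {Drug} with {Drug} non-prime, there is a partial dependency; 2NF fails.

1NF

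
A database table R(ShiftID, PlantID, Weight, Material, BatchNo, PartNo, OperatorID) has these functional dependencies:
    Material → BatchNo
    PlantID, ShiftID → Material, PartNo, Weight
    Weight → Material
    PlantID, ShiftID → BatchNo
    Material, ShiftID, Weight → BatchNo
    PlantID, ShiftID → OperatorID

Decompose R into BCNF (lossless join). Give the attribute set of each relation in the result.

{BatchNo, Material}; {Material, Weight}; {OperatorID, PartNo, PlantID, ShiftID, Weight}

Candidate key of the original relation: {PlantID, ShiftID}.
Within {BatchNo, Material, OperatorID, PartNo, PlantID, ShiftID, Weight}: {Material}⁺ ∩ {BatchNo, Material, OperatorID, PartNo, PlantID, ShiftID, Weight} = {BatchNo, Material}, not the whole set, so Material → BatchNo violates BCNF; decompose into {BatchNo, Material} and {Material, OperatorID, PartNo, PlantID, ShiftID, Weight}.
{BatchNo, Material}: every determinant is a superkey — BCNF.
Within {Material, OperatorID, PartNo, PlantID, ShiftID, Weight}: {Weight}⁺ ∩ {Material, OperatorID, PartNo, PlantID, ShiftID, Weight} = {Material, Weight}, not the whole set, so Weight → Material violates BCNF; decompose into {Material, Weight} and {OperatorID, PartNo, PlantID, ShiftID, Weight}.
{Material, Weight}: every determinant is a superkey — BCNF.
{OperatorID, PartNo, PlantID, ShiftID, Weight}: every determinant is a superkey — BCNF.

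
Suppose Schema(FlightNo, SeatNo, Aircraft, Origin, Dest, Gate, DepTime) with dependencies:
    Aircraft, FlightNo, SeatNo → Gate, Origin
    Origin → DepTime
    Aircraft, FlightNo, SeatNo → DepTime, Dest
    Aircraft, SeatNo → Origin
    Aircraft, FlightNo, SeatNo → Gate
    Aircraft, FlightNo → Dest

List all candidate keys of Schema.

{Aircraft, FlightNo, SeatNo} never appear on the right of any FD, so every key must include all of them.
{Aircraft, FlightNo, SeatNo}⁺ = {Aircraft, DepTime, Dest, FlightNo, Gate, Origin, SeatNo} — all of the relation — so {Aircraft, FlightNo, SeatNo} is a candidate key.
No smaller or unrelated set reaches every attribute, so there are no other keys.

{Aircraft, FlightNo, SeatNo}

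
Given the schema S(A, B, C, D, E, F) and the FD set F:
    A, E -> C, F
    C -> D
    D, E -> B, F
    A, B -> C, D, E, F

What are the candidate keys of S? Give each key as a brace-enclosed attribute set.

{A, B}, {A, E}

No FD produces {A}, so it must be in every candidate key.
{A, B}⁺ = {A, B, C, D, E, F} — all of the relation — so {A, B} is a candidate key.
{A, E}⁺ = {A, B, C, D, E, F} — all of the relation — so {A, E} is a candidate key.
No proper subset of any of these is a key, and no other minimal superkey exists.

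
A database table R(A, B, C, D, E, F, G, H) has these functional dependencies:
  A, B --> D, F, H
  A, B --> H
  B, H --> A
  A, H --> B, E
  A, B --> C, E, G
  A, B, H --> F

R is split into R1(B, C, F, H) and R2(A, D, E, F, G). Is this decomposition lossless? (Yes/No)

The shared attributes are {F} and {F}⁺ = {F}.
The closure covers neither R1 nor R2 entirely; the join is not lossless.

No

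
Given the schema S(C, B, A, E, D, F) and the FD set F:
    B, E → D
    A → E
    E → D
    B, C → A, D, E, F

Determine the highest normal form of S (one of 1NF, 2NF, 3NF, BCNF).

Candidate key: {B, C}. Prime attributes: {B, C}.
B, E → D: {B, E}⁺ = {B, D, E}, which is not all of the attributes, so the left side is not a superkey — BCNF is violated.
B, E → D determines the non-prime attribute {D} from a non-superkey — 3NF is violated.
No non-prime attribute depends on a proper subset of any candidate key, so 2NF holds.

2NF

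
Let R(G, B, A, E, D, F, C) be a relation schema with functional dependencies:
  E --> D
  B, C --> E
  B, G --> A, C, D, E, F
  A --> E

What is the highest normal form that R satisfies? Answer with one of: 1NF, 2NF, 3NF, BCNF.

2NF

Candidate key: {B, G}. Prime attributes: {B, G}.
E --> D: {E}⁺ = {D, E}, which is not all of the attributes, so the left side is not a superkey — BCNF is violated.
E --> D determines the non-prime attribute {D} from a non-superkey — 3NF is violated.
No proper subset of a key has a non-prime attribute in its closure, so there is no partial dependency; 2NF holds.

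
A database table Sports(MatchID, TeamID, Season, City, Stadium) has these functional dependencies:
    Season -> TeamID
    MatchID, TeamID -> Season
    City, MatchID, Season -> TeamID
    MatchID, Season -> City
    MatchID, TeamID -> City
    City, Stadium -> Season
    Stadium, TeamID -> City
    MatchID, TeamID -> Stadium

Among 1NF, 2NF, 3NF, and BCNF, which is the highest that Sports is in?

3NF

Candidate keys: {City, MatchID, Stadium}, {MatchID, Season}, {MatchID, TeamID}. Prime attributes: {City, MatchID, Season, Stadium, TeamID}.
Season -> TeamID breaks BCNF: {Season}⁺ = {Season, TeamID}, so {Season} is not a superkey.
But every attribute on its right side ({TeamID}) is prime, and the same holds for every other non-superkey FD, so 3NF still holds.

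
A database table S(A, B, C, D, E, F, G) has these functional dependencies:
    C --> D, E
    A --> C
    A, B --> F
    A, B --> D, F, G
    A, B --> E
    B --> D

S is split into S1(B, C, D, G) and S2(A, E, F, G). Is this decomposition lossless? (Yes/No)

The shared attributes are {G} and {G}⁺ = {G}.
S1 ⊄ {G} and S2 ⊄ {G}, so the split is lossy.

No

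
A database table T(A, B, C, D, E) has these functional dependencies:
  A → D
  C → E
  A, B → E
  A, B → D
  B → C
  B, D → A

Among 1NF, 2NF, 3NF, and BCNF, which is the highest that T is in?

Candidate keys: {A, B}, {B, D}. Prime attributes: {A, B, D}.
A → D breaks BCNF: {A}⁺ = {A, D}, so {A} is not a superkey.
C → E determines the non-prime attribute {E} from a non-superkey — 3NF is violated.
The proper key subset {B} of {A, B} determines non-prime {C, E}, so the relation is not even in 2NF.

1NF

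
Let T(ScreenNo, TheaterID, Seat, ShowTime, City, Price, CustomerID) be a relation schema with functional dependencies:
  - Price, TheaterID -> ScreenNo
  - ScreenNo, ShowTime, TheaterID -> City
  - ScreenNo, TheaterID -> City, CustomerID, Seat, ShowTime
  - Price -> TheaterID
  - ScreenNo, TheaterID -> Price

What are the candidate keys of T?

{Price}, {ScreenNo, TheaterID}

Closure of {Price} is {City, CustomerID, Price, ScreenNo, Seat, ShowTime, TheaterID}, the whole schema; {Price} is a candidate key.
Closure of {ScreenNo, TheaterID} is {City, CustomerID, Price, ScreenNo, Seat, ShowTime, TheaterID}, the whole schema; {ScreenNo, TheaterID} is a candidate key.
These are minimal and exhaustive — every other superkey contains one of them.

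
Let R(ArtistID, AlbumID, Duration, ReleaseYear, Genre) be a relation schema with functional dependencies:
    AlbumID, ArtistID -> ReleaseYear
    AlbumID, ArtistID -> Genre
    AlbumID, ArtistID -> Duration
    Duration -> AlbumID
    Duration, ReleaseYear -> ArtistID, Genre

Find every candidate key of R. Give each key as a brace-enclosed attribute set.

Closure of {AlbumID, ArtistID} is {AlbumID, ArtistID, Duration, Genre, ReleaseYear}, the whole schema; {AlbumID, ArtistID} is a candidate key.
Closure of {ArtistID, Duration} is {AlbumID, ArtistID, Duration, Genre, ReleaseYear}, the whole schema; {ArtistID, Duration} is a candidate key.
Closure of {Duration, ReleaseYear} is {AlbumID, ArtistID, Duration, Genre, ReleaseYear}, the whole schema; {Duration, ReleaseYear} is a candidate key.
These are minimal and exhaustive — every other superkey contains one of them.

{AlbumID, ArtistID}, {ArtistID, Duration}, {Duration, ReleaseYear}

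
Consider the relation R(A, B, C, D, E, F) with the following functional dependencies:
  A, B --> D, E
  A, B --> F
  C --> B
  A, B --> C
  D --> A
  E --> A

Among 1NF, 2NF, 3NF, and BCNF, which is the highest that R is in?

Candidate keys: {A, B}, {A, C}, {B, D}, {B, E}, {C, D}, {C, E}. Prime attributes: {A, B, C, D, E}.
For C --> B we have {C}⁺ = {B, C}; {C} is not a superkey, so BCNF fails.
But every attribute on its right side ({B}) is prime, and the same holds for every other non-superkey FD, so 3NF still holds.

3NF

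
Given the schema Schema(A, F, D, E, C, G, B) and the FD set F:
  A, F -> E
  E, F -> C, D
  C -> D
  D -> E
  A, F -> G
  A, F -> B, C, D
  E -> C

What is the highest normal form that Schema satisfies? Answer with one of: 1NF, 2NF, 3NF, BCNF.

2NF

Candidate key: {A, F}. Prime attributes: {A, F}.
E, F -> C, D breaks BCNF: {E, F}⁺ = {C, D, E, F}, so {E, F} is not a superkey.
E, F -> C, D determines the non-prime attributes {C, D} from a non-superkey — 3NF is violated.
No non-prime attribute depends on a proper subset of any candidate key, so 2NF holds.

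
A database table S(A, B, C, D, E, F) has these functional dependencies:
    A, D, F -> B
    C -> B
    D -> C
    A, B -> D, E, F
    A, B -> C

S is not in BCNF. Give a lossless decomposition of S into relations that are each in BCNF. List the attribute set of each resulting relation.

Candidate keys of the original relation: {A, B}, {A, C}, {A, D}.
{A, B, C, D, E, F}: {C} determines {B, C} here but is not a superkey — split on C -> B, giving {B, C} and {A, C, D, E, F}.
{B, C} has no BCNF violation.
{A, C, D, E, F}: {D} determines {C, D} here but is not a superkey — split on D -> C, giving {C, D} and {A, D, E, F}.
{C, D} has no BCNF violation.
{A, D, E, F} has no BCNF violation.

{A, D, E, F}; {B, C}; {C, D}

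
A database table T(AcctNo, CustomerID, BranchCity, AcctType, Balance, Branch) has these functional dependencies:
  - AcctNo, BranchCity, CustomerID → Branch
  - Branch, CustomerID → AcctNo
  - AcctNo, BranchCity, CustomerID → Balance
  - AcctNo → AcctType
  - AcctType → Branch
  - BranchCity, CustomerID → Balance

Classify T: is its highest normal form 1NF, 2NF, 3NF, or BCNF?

1NF

Candidate keys: {AcctNo, BranchCity, CustomerID}, {AcctType, BranchCity, CustomerID}, {Branch, BranchCity, CustomerID}. Prime attributes: {AcctNo, AcctType, Branch, BranchCity, CustomerID}.
For Branch, CustomerID → AcctNo we have {Branch, CustomerID}⁺ = {AcctNo, AcctType, Branch, CustomerID}; {Branch, CustomerID} is not a superkey, so BCNF fails.
Because {Balance} is non-prime and the left side of BranchCity, CustomerID → Balance is not a superkey, the relation is not in 3NF.
Since {BranchCity, CustomerID} ⊂ {AcctNo, BranchCity, CustomerID} and {BranchCity, CustomerID}⁺ ⊇ {Balance} with {Balance} non-prime, there is a partial dependency; 2NF fails.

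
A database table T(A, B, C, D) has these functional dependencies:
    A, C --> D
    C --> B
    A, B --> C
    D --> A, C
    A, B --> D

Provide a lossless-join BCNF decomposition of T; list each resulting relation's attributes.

{A, C, D}; {B, C}

Candidate keys of the original relation: {A, B}, {A, C}, {D}.
{A, B, C, D}: {C} determines {B, C} here but is not a superkey — split on C --> B, giving {B, C} and {A, C, D}.
{B, C} is in BCNF.
{A, C, D} is in BCNF.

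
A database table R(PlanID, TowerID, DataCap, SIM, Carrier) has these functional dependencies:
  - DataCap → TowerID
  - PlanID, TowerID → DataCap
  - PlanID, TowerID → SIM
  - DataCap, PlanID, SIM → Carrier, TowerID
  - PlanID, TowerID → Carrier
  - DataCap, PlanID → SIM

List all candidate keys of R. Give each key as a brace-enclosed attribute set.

{DataCap, PlanID}, {PlanID, TowerID}

Attributes never on any right-hand side: {PlanID} — every candidate key must contain it.
{DataCap, PlanID} is a candidate key since {DataCap, PlanID}⁺ = {Carrier, DataCap, PlanID, SIM, TowerID} covers every attribute.
{PlanID, TowerID} is a candidate key since {PlanID, TowerID}⁺ = {Carrier, DataCap, PlanID, SIM, TowerID} covers every attribute.
No proper subset of any of these is a key, and no other minimal superkey exists.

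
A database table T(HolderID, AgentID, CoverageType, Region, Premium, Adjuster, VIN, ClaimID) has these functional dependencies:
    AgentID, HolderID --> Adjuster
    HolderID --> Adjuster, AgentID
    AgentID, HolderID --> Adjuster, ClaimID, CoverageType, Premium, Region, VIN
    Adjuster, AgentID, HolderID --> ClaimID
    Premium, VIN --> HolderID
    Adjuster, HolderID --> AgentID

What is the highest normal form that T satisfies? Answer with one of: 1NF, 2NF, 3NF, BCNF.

Candidate keys: {HolderID}, {Premium, VIN}. Prime attributes: {HolderID, Premium, VIN}.
Every FD has a superkey on the left, so the relation is in BCNF.

BCNF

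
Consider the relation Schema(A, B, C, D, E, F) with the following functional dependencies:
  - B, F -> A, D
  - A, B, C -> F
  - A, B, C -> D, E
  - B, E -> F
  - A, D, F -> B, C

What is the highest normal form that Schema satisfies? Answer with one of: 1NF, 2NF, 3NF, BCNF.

BCNF

Candidate keys: {A, B, C}, {A, D, F}, {B, E}, {B, F}. Prime attributes: {A, B, C, D, E, F}.
The left-hand side of every FD is a superkey, so BCNF is satisfied.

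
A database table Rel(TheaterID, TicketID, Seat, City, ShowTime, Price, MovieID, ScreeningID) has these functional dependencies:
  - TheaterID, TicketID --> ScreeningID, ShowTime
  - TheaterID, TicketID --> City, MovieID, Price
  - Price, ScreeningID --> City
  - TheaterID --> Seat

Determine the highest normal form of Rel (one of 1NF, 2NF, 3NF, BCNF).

1NF

Candidate key: {TheaterID, TicketID}. Prime attributes: {TheaterID, TicketID}.
Price, ScreeningID --> City breaks BCNF: {Price, ScreeningID}⁺ = {City, Price, ScreeningID}, so {Price, ScreeningID} is not a superkey.
Price, ScreeningID --> City determines the non-prime attribute {City} from a non-superkey — 3NF is violated.
{TheaterID} is a proper subset of the key {TheaterID, TicketID}, and {TheaterID}⁺ contains the non-prime attribute {Seat} — a partial dependency, so 2NF is violated.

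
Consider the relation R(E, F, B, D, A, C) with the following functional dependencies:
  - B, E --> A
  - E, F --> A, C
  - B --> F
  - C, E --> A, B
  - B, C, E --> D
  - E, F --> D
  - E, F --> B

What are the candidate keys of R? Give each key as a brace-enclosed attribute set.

{E} never appears on the right of any FD, so every key must include it.
Closure of {B, E} is {A, B, C, D, E, F}, the whole schema; {B, E} is a candidate key.
Closure of {C, E} is {A, B, C, D, E, F}, the whole schema; {C, E} is a candidate key.
Closure of {E, F} is {A, B, C, D, E, F}, the whole schema; {E, F} is a candidate key.
These are minimal and exhaustive — every other superkey contains one of them.

{B, E}, {C, E}, {E, F}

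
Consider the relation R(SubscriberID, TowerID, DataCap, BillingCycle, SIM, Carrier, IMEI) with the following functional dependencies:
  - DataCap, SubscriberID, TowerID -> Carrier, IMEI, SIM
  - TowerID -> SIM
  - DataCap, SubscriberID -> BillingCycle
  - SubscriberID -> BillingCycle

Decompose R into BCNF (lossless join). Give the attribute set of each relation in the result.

Candidate key of the original relation: {DataCap, SubscriberID, TowerID}.
Within {BillingCycle, Carrier, DataCap, IMEI, SIM, SubscriberID, TowerID}: {TowerID}⁺ ∩ {BillingCycle, Carrier, DataCap, IMEI, SIM, SubscriberID, TowerID} = {SIM, TowerID}, not the whole set, so TowerID -> SIM violates BCNF; decompose into {SIM, TowerID} and {BillingCycle, Carrier, DataCap, IMEI, SubscriberID, TowerID}.
{SIM, TowerID} is in BCNF.
Within {BillingCycle, Carrier, DataCap, IMEI, SubscriberID, TowerID}: {DataCap, SubscriberID}⁺ ∩ {BillingCycle, Carrier, DataCap, IMEI, SubscriberID, TowerID} = {BillingCycle, DataCap, SubscriberID}, not the whole set, so DataCap, SubscriberID -> BillingCycle violates BCNF; decompose into {BillingCycle, DataCap, SubscriberID} and {Carrier, DataCap, IMEI, SubscriberID, TowerID}.
Within {BillingCycle, DataCap, SubscriberID}: {SubscriberID}⁺ ∩ {BillingCycle, DataCap, SubscriberID} = {BillingCycle, SubscriberID}, not the whole set, so SubscriberID -> BillingCycle violates BCNF; decompose into {BillingCycle, SubscriberID} and {DataCap, SubscriberID}.
{BillingCycle, SubscriberID} is in BCNF.
{DataCap, SubscriberID} is in BCNF.
{Carrier, DataCap, IMEI, SubscriberID, TowerID} is in BCNF.

{BillingCycle, SubscriberID}; {Carrier, DataCap, IMEI, SubscriberID, TowerID}; {SIM, TowerID}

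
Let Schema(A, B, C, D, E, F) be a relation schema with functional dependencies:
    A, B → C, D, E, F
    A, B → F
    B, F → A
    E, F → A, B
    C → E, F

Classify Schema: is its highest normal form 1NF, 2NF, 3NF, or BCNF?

Candidate keys: {A, B}, {B, F}, {C}, {E, F}. Prime attributes: {A, B, C, E, F}.
The left-hand side of every FD is a superkey, so BCNF is satisfied.

BCNF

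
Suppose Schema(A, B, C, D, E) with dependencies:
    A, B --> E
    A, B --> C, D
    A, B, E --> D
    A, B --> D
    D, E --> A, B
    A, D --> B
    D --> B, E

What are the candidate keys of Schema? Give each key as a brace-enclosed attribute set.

{A, B}, {D}

{D}⁺ = {A, B, C, D, E} — all of the relation — so {D} is a candidate key.
{A, B}⁺ = {A, B, C, D, E} — all of the relation — so {A, B} is a candidate key.
Any other superkey properly contains one of these, so there are no further candidate keys.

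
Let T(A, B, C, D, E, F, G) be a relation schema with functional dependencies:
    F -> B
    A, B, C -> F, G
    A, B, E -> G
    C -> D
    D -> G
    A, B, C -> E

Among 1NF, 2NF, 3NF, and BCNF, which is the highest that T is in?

1NF

Candidate keys: {A, B, C}, {A, C, F}. Prime attributes: {A, B, C, F}.
F -> B: {F}⁺ = {B, F}, which is not all of the attributes, so the left side is not a superkey — BCNF is violated.
Because {G} is non-prime and the left side of A, B, E -> G is not a superkey, the relation is not in 3NF.
Since {C} ⊂ {A, B, C} and {C}⁺ ⊇ {D, G} with {D, G} non-prime, there is a partial dependency; 2NF fails.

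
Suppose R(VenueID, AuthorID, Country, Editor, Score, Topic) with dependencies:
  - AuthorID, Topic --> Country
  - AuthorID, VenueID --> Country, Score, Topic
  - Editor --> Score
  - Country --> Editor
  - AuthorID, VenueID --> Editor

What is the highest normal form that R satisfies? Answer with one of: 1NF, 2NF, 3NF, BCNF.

2NF

Candidate key: {AuthorID, VenueID}. Prime attributes: {AuthorID, VenueID}.
AuthorID, Topic --> Country: {AuthorID, Topic}⁺ = {AuthorID, Country, Editor, Score, Topic}, which is not all of the attributes, so the left side is not a superkey — BCNF is violated.
AuthorID, Topic --> Country determines the non-prime attribute {Country} from a non-superkey — 3NF is violated.
Checking every proper subset of each key, none determines a non-prime attribute — 2NF is satisfied.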